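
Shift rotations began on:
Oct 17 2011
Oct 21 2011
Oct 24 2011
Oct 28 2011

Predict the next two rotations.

Oct 31 2011, Nov 4 2011

Every event lands on a Monday or Friday (gaps cycle 4, 3, 4).
So the schedule is: every Monday and Friday.
The following Monday is Oct 31 2011.
The following Friday is Nov 4 2011.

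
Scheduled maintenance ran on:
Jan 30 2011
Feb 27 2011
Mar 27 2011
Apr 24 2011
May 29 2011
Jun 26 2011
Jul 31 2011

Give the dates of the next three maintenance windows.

Aug 28 2011, Sep 25 2011, Oct 30 2011

All Sundays; the gaps (28, 28, 28, 35, 28, 35) vary with month length.
This is the last Sunday of each month.
August 2011 ends with Sunday Aug 28 2011.
Last Sunday of September 2011: Sep 25 2011.
Last Sunday of October 2011: Oct 30 2011.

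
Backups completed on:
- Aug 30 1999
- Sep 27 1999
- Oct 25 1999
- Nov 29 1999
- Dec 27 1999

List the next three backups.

These are Mondays with 28, 28, 35, 28-day gaps.
Each is the final Monday of its month — Aug 30 1999 is past the 28th, so '4th Monday' doesn't fit.
January 2000 ends with Monday Jan 31 2000.
February 2000 ends with Monday Feb 28 2000.
Last Monday of March 2000: Mar 27 2000.

Jan 31 2000, Feb 28 2000, Mar 27 2000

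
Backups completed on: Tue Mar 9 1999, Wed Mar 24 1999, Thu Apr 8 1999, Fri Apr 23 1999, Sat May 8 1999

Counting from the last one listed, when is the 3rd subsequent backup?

Tue Jun 22 1999

Gaps between consecutive events: 15, 15, 15, 15 days — a constant 15-day interval.
Sat May 8 1999 + 15 days = Sun May 23 1999.
Sun May 23 1999 + 15 days = Mon Jun 7 1999.
Mon Jun 7 1999 + 15 days = Tue Jun 22 1999.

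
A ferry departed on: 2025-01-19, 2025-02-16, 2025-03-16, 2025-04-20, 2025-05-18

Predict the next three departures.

Gaps: 28, 28, 35, 28 days — a mix of 28 and 35. Every date is a Sunday.
Each is the 3rd Sunday of its month.
June 2025 — 3rd Sunday is 2025-06-15.
July 2025 — 3rd Sunday is 2025-07-20.
August 2025 — 3rd Sunday is 2025-08-17.

2025-06-15, 2025-07-20, 2025-08-17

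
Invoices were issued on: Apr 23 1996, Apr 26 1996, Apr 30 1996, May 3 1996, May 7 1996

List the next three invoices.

May 10 1996, May 14 1996, May 17 1996

The gap pattern 3, 4, 3, 4 repeats every 2 events.
These are the Tuesdays and Fridays of each week.
Next Friday: May 10 1996.
Next Tuesday: May 14 1996.
Next Friday: May 17 1996.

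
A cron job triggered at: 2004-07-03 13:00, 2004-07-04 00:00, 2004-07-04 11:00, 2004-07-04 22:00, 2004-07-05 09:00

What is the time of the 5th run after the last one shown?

2004-07-07 16:00

Spacing: 11, 11, 11, 11 h — constant 11 h.
2004-07-05 09:00 + 11 h = 2004-07-05 20:00.
2004-07-05 20:00 + 11 h = 2004-07-06 07:00.
2004-07-06 07:00 + 11 h = 2004-07-06 18:00.
2004-07-06 18:00 + 11 h = 2004-07-07 05:00.
2004-07-07 05:00 + 11 h = 2004-07-07 16:00.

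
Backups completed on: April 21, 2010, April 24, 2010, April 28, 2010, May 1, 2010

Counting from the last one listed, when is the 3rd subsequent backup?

The gap pattern 3, 4, 3 repeats every 2 events.
These are the Wednesdays and Saturdays of each week.
The following Wednesday is May 5, 2010.
Next Saturday: May 8, 2010.
Next Wednesday: May 12, 2010.

May 12, 2010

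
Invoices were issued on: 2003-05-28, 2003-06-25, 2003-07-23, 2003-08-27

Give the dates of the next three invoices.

2003-09-24, 2003-10-22, 2003-11-26

These are Wednesdays at 28- or 35-day spacing (28, 28, 35).
The pattern: 4th Wednesday of the month.
4th Wednesday of September 2003: 2003-09-24.
4th Wednesday of October 2003: 2003-10-22.
4th Wednesday of November 2003: 2003-11-26.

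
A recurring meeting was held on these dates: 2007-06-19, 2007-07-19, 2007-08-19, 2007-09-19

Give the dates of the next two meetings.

2007-10-19, 2007-11-19

Each date is the 19th; the gaps (30, 31, 31) track the month lengths.
The rule is the 19th of each month.
October 2007: 2007-10-19.
November 2007: 2007-11-19.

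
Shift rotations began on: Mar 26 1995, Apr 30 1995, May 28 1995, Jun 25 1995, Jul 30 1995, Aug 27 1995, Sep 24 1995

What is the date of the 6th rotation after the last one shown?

Mar 31 1996

These are Sundays with 35, 28, 28, 35, 28, 28-day gaps.
Each is the final Sunday of its month — Apr 30 1995 is past the 28th, so '4th Sunday' doesn't fit.
Last Sunday of October 1995: Oct 29 1995.
November 1995 ends with Sunday Nov 26 1995.
Last Sunday of December 1995: Dec 31 1995.
January 1996 ends with Sunday Jan 28 1996.
February 1996 ends with Sunday Feb 25 1996.
Last Sunday of March 1996: Mar 31 1996.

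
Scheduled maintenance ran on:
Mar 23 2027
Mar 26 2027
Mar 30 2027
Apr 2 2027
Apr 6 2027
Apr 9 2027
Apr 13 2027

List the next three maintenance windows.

Apr 16 2027, Apr 20 2027, Apr 23 2027

Every event lands on a Tuesday or Friday (gaps cycle 3, 4, 3, 4, 3, 4).
So the schedule is: every Tuesday and Friday.
Next Friday: Apr 16 2027.
The following Tuesday is Apr 20 2027.
Next Friday: Apr 23 2027.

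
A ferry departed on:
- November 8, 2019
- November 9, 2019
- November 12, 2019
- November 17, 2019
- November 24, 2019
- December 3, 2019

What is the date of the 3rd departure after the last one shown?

January 11, 2020

The spacing grows by 2 each time: 1, 3, 5, 7, 9 days.
Next gap: 11 days. December 3, 2019 + 11 days = December 14, 2019.
Next gap: 13 days. December 14, 2019 + 13 days = December 27, 2019.
Next gap: 15 days. December 27, 2019 + 15 days = January 11, 2020.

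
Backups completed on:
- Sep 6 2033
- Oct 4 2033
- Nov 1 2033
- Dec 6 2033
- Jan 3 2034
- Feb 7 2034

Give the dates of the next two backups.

Gaps: 28, 28, 35, 28, 35 days — a mix of 28 and 35. Every date is a Tuesday.
Each is the 1st Tuesday of its month.
1st Tuesday of March 2034: Mar 7 2034.
April 2034 — 1st Tuesday is Apr 4 2034.

Mar 7 2034, Apr 4 2034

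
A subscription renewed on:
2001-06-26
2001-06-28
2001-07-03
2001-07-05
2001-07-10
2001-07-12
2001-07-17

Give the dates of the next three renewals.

2001-07-19, 2001-07-24, 2001-07-26

The gap pattern 2, 5, 2, 5, 2, 5 repeats every 2 events.
These are the Tuesdays and Thursdays of each week.
The following Thursday is 2001-07-19.
The following Tuesday is 2001-07-24.
Next Thursday: 2001-07-26.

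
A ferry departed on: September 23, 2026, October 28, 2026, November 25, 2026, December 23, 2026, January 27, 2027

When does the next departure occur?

February 24, 2027

These are Wednesdays at 28- or 35-day spacing (35, 28, 28, 35).
The pattern: 4th Wednesday of the month.
4th Wednesday of February 2027: February 24, 2027.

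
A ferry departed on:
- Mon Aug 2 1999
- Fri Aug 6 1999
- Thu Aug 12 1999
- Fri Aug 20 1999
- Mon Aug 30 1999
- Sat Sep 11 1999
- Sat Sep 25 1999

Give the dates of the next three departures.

Intervals are 4, 6, 8, 10, 12, 14 days — an arithmetic progression with common difference 2.
Next gap: 16 days. Sat Sep 25 1999 + 16 days = Mon Oct 11 1999.
Next gap: 18 days. Mon Oct 11 1999 + 18 days = Fri Oct 29 1999.
Next gap: 20 days. Fri Oct 29 1999 + 20 days = Thu Nov 18 1999.

Mon Oct 11 1999, Fri Oct 29 1999, Thu Nov 18 1999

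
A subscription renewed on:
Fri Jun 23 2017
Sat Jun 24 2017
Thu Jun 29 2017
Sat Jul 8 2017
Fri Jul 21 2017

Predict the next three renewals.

Gaps: 1, 5, 9, 13 days — each gap is 4 larger than the previous one.
Next gap: 17 days. Fri Jul 21 2017 + 17 days = Mon Aug 7 2017.
Next gap: 21 days. Mon Aug 7 2017 + 21 days = Mon Aug 28 2017.
Next gap: 25 days. Mon Aug 28 2017 + 25 days = Fri Sep 22 2017.

Mon Aug 7 2017, Mon Aug 28 2017, Fri Sep 22 2017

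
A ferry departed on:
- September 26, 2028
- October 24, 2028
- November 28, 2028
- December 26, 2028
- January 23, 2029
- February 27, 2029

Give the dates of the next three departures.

All dates are Tuesdays, 28, 35, 28, 28, 35 days apart.
Specifically, the 4th Tuesday of each month.
March 2029 — 4th Tuesday is March 27, 2029.
April 2029 — 4th Tuesday is April 24, 2029.
May 2029 — 4th Tuesday is May 22, 2029.

March 27, 2029; April 24, 2029; May 22, 2029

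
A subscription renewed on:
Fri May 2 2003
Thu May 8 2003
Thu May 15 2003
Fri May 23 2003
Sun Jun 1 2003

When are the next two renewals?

Gaps: 6, 7, 8, 9 days — each gap is 1 larger than the previous one.
Next gap: 10 days. Sun Jun 1 2003 + 10 days = Wed Jun 11 2003.
Next gap: 11 days. Wed Jun 11 2003 + 11 days = Sun Jun 22 2003.

Wed Jun 11 2003, Sun Jun 22 2003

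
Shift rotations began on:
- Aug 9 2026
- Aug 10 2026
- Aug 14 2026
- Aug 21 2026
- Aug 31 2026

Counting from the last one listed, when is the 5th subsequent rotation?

Gaps: 1, 4, 7, 10 days — each gap is 3 larger than the previous one.
Next gap: 13 days. Aug 31 2026 + 13 days = Sep 13 2026.
Next gap: 16 days. Sep 13 2026 + 16 days = Sep 29 2026.
Next gap: 19 days. Sep 29 2026 + 19 days = Oct 18 2026.
Next gap: 22 days. Oct 18 2026 + 22 days = Nov 9 2026.
Next gap: 25 days. Nov 9 2026 + 25 days = Dec 4 2026.

Dec 4 2026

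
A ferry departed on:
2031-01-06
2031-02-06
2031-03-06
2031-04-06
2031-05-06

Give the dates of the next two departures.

2031-06-06, 2031-07-06

Each date is the 6th; the gaps (31, 28, 31, 30) track the month lengths.
The rule is the 6th of each month.
June 2031: 2031-06-06.
Next: July 2031 → 2031-07-06.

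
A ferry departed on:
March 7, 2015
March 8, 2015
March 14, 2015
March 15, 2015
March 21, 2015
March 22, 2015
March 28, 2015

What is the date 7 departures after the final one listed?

April 19, 2015

Every event lands on a Saturday or Sunday (gaps cycle 1, 6, 1, 6, 1, 6).
So the schedule is: every Saturday and Sunday.
Next Sunday: March 29, 2015.
Next Saturday: April 4, 2015.
Next Sunday: April 5, 2015.
The following Saturday is April 11, 2015.
The following Sunday is April 12, 2015.
Next Saturday: April 18, 2015.
The following Sunday is April 19, 2015.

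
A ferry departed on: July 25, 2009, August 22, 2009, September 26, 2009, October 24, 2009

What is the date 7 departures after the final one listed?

All dates are Saturdays, 28, 35, 28 days apart.
Specifically, the 4th Saturday of each month.
November 2009 — 4th Saturday is November 28, 2009.
December 2009 — 4th Saturday is December 26, 2009.
January 2010 — 4th Saturday is January 23, 2010.
February 2010 — 4th Saturday is February 27, 2010.
4th Saturday of March 2010: March 27, 2010.
April 2010 — 4th Saturday is April 24, 2010.
May 2010 — 4th Saturday is May 22, 2010.

May 22, 2010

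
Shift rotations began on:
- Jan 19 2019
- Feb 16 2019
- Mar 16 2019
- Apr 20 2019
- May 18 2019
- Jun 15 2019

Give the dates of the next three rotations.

Gaps: 28, 28, 35, 28, 28 days — a mix of 28 and 35. Every date is a Saturday.
Each is the 3rd Saturday of its month.
July 2019 — 3rd Saturday is Jul 20 2019.
3rd Saturday of August 2019: Aug 17 2019.
3rd Saturday of September 2019: Sep 21 2019.

Jul 20 2019, Aug 17 2019, Sep 21 2019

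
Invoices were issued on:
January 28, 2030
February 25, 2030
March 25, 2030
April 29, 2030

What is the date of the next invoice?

May 27, 2030

These are Mondays with 28, 28, 35-day gaps.
Each is the final Monday of its month — April 29, 2030 is past the 28th, so '4th Monday' doesn't fit.
May 2030 ends with Monday May 27, 2030.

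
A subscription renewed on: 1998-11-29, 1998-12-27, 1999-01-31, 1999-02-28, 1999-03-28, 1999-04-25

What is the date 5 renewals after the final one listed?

These are Sundays with 28, 35, 28, 28, 28-day gaps.
Each is the final Sunday of its month — 1998-11-29 is past the 28th, so '4th Sunday' doesn't fit.
Last Sunday of May 1999: 1999-05-30.
Last Sunday of June 1999: 1999-06-27.
Last Sunday of July 1999: 1999-07-25.
August 1999 ends with Sunday 1999-08-29.
Last Sunday of September 1999: 1999-09-26.

1999-09-26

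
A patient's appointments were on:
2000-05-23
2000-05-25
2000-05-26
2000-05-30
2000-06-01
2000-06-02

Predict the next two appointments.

2000-06-06, 2000-06-08

Gaps: 2, 1, 4, 2, 1 days — not constant, but cyclic with period 3.
The events fall on every Tuesday, Thursday and Friday.
Next Tuesday: 2000-06-06.
The following Thursday is 2000-06-08.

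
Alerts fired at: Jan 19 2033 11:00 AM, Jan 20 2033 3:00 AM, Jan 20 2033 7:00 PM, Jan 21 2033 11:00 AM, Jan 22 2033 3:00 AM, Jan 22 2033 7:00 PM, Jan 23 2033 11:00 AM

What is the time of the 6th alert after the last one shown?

Jan 27 2033 11:00 AM

The interval is a steady 16 hours (16, 16, 16, 16, 16, 16).
Jan 23 2033 11:00 AM + 16 h = Jan 24 2033 3:00 AM.
Jan 24 2033 3:00 AM + 16 h = Jan 24 2033 7:00 PM.
Jan 24 2033 7:00 PM + 16 h = Jan 25 2033 11:00 AM.
Jan 25 2033 11:00 AM + 16 h = Jan 26 2033 3:00 AM.
Jan 26 2033 3:00 AM + 16 h = Jan 26 2033 7:00 PM.
Jan 26 2033 7:00 PM + 16 h = Jan 27 2033 11:00 AM.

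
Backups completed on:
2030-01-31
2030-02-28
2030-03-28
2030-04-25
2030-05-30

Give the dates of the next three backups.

2030-06-27, 2030-07-25, 2030-08-29

Every date is a Thursday; gaps 28, 28, 28, 35 days.
Each is the last Thursday of its month (at least one falls on the 29th or later, ruling out '4th Thursday').
Last Thursday of June 2030: 2030-06-27.
July 2030 ends with Thursday 2030-07-25.
Last Thursday of August 2030: 2030-08-29.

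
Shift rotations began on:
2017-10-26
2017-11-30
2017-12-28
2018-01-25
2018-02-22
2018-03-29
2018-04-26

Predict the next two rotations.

2018-05-31, 2018-06-28

These are Thursdays with 35, 28, 28, 28, 35, 28-day gaps.
Each is the final Thursday of its month — 2017-11-30 is past the 28th, so '4th Thursday' doesn't fit.
Last Thursday of May 2018: 2018-05-31.
Last Thursday of June 2018: 2018-06-28.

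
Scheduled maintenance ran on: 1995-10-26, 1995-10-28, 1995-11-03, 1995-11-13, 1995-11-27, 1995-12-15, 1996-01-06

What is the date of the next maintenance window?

1996-02-01

Gaps: 2, 6, 10, 14, 18, 22 days — each gap is 4 larger than the previous one.
Next gap: 26 days. 1996-01-06 + 26 days = 1996-02-01.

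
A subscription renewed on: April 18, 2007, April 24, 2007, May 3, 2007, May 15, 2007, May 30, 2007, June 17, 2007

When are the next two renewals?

Gaps: 6, 9, 12, 15, 18 days — each gap is 3 larger than the previous one.
Next gap: 21 days. June 17, 2007 + 21 days = July 8, 2007.
Next gap: 24 days. July 8, 2007 + 24 days = August 1, 2007.

July 8, 2007; August 1, 2007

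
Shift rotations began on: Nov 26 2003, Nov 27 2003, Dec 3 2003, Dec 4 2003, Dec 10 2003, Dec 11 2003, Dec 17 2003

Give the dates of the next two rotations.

Every event lands on a Wednesday or Thursday (gaps cycle 1, 6, 1, 6, 1, 6).
So the schedule is: every Wednesday and Thursday.
Next Thursday: Dec 18 2003.
The following Wednesday is Dec 24 2003.

Dec 18 2003, Dec 24 2003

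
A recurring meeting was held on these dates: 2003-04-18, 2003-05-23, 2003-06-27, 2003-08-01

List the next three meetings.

The spacing is 35, 35, 35 days — always 35 days.
2003-08-01 + 35 days = 2003-09-05.
2003-09-05 + 35 days = 2003-10-10.
2003-10-10 + 35 days = 2003-11-14.

2003-09-05, 2003-10-10, 2003-11-14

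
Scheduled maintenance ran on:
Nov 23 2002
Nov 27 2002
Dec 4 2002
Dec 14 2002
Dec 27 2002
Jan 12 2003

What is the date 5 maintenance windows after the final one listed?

The spacing grows by 3 each time: 4, 7, 10, 13, 16 days.
Next gap: 19 days. Jan 12 2003 + 19 days = Jan 31 2003.
Next gap: 22 days. Jan 31 2003 + 22 days = Feb 22 2003.
Next gap: 25 days. Feb 22 2003 + 25 days = Mar 19 2003.
Next gap: 28 days. Mar 19 2003 + 28 days = Apr 16 2003.
Next gap: 31 days. Apr 16 2003 + 31 days = May 17 2003.

May 17 2003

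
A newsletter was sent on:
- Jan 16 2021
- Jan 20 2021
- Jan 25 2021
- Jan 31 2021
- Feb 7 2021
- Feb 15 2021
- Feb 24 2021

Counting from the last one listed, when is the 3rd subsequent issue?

Mar 29 2021

Gaps: 4, 5, 6, 7, 8, 9 days — each gap is 1 larger than the previous one.
Next gap: 10 days. Feb 24 2021 + 10 days = Mar 6 2021.
Next gap: 11 days. Mar 6 2021 + 11 days = Mar 17 2021.
Next gap: 12 days. Mar 17 2021 + 12 days = Mar 29 2021.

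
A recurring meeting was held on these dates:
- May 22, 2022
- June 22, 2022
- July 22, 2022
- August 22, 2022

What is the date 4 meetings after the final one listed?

December 22, 2022

Each date is the 22nd; the gaps (31, 30, 31) track the month lengths.
The rule is the 22nd of each month.
September 2022: September 22, 2022.
October 2022: October 22, 2022.
Next: November 2022 → November 22, 2022.
Next: December 2022 → December 22, 2022.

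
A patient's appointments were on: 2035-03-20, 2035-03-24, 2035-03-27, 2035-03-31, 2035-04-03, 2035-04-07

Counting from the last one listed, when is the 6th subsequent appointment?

Gaps: 4, 3, 4, 3, 4 days — not constant, but cyclic with period 2.
The events fall on every Tuesday and Saturday.
The following Tuesday is 2035-04-10.
The following Saturday is 2035-04-14.
Next Tuesday: 2035-04-17.
The following Saturday is 2035-04-21.
The following Tuesday is 2035-04-24.
The following Saturday is 2035-04-28.

2035-04-28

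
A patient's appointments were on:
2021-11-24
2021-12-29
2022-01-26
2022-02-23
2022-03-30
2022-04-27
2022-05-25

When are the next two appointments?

2022-06-29, 2022-07-27

Every date is a Wednesday; gaps 35, 28, 28, 35, 28, 28 days.
Each is the last Wednesday of its month (at least one falls on the 29th or later, ruling out '4th Wednesday').
Last Wednesday of June 2022: 2022-06-29.
July 2022 ends with Wednesday 2022-07-27.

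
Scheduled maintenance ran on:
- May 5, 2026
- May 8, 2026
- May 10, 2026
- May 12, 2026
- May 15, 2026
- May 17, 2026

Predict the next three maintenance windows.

The gap pattern 3, 2, 2, 3, 2 repeats every 3 events.
These are the Tuesdays, Fridays and Sundays of each week.
Next Tuesday: May 19, 2026.
The following Friday is May 22, 2026.
The following Sunday is May 24, 2026.

May 19, 2026; May 22, 2026; May 24, 2026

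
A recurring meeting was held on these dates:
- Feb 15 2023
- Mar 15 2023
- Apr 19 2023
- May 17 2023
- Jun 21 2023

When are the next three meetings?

Jul 19 2023, Aug 16 2023, Sep 20 2023

These are Wednesdays at 28- or 35-day spacing (28, 35, 28, 35).
The pattern: 3rd Wednesday of the month.
July 2023 — 3rd Wednesday is Jul 19 2023.
August 2023 — 3rd Wednesday is Aug 16 2023.
3rd Wednesday of September 2023: Sep 20 2023.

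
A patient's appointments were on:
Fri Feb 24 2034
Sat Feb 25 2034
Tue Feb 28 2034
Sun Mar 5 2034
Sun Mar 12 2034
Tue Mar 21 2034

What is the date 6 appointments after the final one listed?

Sun Jun 25 2034

Intervals are 1, 3, 5, 7, 9 days — an arithmetic progression with common difference 2.
Next gap: 11 days. Tue Mar 21 2034 + 11 days = Sat Apr 1 2034.
Next gap: 13 days. Sat Apr 1 2034 + 13 days = Fri Apr 14 2034.
Next gap: 15 days. Fri Apr 14 2034 + 15 days = Sat Apr 29 2034.
Next gap: 17 days. Sat Apr 29 2034 + 17 days = Tue May 16 2034.
Next gap: 19 days. Tue May 16 2034 + 19 days = Sun Jun 4 2034.
Next gap: 21 days. Sun Jun 4 2034 + 21 days = Sun Jun 25 2034.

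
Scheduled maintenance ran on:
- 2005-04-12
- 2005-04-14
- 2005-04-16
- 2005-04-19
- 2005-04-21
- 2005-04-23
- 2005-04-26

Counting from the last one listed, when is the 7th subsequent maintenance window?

Every event lands on a Tuesday or Thursday or Saturday (gaps cycle 2, 2, 3, 2, 2, 3).
So the schedule is: every Tuesday, Thursday and Saturday.
Next Thursday: 2005-04-28.
Next Saturday: 2005-04-30.
Next Tuesday: 2005-05-03.
Next Thursday: 2005-05-05.
Next Saturday: 2005-05-07.
Next Tuesday: 2005-05-10.
The following Thursday is 2005-05-12.

2005-05-12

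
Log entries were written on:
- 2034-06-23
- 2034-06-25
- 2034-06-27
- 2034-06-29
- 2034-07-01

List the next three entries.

Every event comes 2 days after the last (2, 2, 2, 2).
2034-07-01 + 2 days = 2034-07-03.
2034-07-03 + 2 days = 2034-07-05.
2034-07-05 + 2 days = 2034-07-07.

2034-07-03, 2034-07-05, 2034-07-07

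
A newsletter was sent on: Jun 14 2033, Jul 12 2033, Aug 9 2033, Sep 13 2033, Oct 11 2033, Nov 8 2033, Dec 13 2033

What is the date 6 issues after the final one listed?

These are Tuesdays at 28- or 35-day spacing (28, 28, 35, 28, 28, 35).
The pattern: 2nd Tuesday of the month.
2nd Tuesday of January 2034: Jan 10 2034.
February 2034 — 2nd Tuesday is Feb 14 2034.
March 2034 — 2nd Tuesday is Mar 14 2034.
2nd Tuesday of April 2034: Apr 11 2034.
2nd Tuesday of May 2034: May 9 2034.
2nd Tuesday of June 2034: Jun 13 2034.

Jun 13 2034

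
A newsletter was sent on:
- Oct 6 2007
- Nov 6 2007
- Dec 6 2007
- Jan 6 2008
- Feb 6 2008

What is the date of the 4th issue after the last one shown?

Jun 6 2008

Each date is the 6th; the gaps (31, 30, 31, 31) track the month lengths.
The rule is the 6th of each month.
Next: March 2008 → Mar 6 2008.
April 2008: Apr 6 2008.
Next: May 2008 → May 6 2008.
Next: June 2008 → Jun 6 2008.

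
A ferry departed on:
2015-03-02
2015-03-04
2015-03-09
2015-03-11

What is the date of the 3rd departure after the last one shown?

2015-03-23

Gaps: 2, 5, 2 days — not constant, but cyclic with period 2.
The events fall on every Monday and Wednesday.
Next Monday: 2015-03-16.
The following Wednesday is 2015-03-18.
Next Monday: 2015-03-23.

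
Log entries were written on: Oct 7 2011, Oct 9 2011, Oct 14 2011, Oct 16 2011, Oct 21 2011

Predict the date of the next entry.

Oct 23 2011

Every event lands on a Friday or Sunday (gaps cycle 2, 5, 2, 5).
So the schedule is: every Friday and Sunday.
Next Sunday: Oct 23 2011.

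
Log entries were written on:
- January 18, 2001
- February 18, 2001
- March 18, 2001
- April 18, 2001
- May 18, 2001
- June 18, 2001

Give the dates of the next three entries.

July 18, 2001; August 18, 2001; September 18, 2001

Gaps: 31, 28, 31, 30, 31 days — not constant. Every event is on the 18th of the month.
Pattern: the 18th of each month.
July 2001: July 18, 2001.
Next: August 2001 → August 18, 2001.
Next: September 2001 → September 18, 2001.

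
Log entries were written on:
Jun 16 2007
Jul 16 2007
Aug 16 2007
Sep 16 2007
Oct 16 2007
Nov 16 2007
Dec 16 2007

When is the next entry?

Jan 16 2008

Each date is the 16th; the gaps (30, 31, 31, 30, 31, 30) track the month lengths.
The rule is the 16th of each month.
Next: January 2008 → Jan 16 2008.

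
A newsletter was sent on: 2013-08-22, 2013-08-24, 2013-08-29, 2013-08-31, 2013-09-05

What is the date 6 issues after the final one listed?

2013-09-26

Every event lands on a Thursday or Saturday (gaps cycle 2, 5, 2, 5).
So the schedule is: every Thursday and Saturday.
Next Saturday: 2013-09-07.
Next Thursday: 2013-09-12.
Next Saturday: 2013-09-14.
The following Thursday is 2013-09-19.
Next Saturday: 2013-09-21.
Next Thursday: 2013-09-26.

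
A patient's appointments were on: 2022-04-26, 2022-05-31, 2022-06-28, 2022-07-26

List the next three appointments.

2022-08-30, 2022-09-27, 2022-10-25

Every date is a Tuesday; gaps 35, 28, 28 days.
Each is the last Tuesday of its month (at least one falls on the 29th or later, ruling out '4th Tuesday').
Last Tuesday of August 2022: 2022-08-30.
September 2022 ends with Tuesday 2022-09-27.
Last Tuesday of October 2022: 2022-10-25.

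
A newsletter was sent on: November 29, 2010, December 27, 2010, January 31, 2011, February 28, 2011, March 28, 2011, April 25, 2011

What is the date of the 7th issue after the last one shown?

Every date is a Monday; gaps 28, 35, 28, 28, 28 days.
Each is the last Monday of its month (at least one falls on the 29th or later, ruling out '4th Monday').
Last Monday of May 2011: May 30, 2011.
June 2011 ends with Monday June 27, 2011.
July 2011 ends with Monday July 25, 2011.
Last Monday of August 2011: August 29, 2011.
September 2011 ends with Monday September 26, 2011.
October 2011 ends with Monday October 31, 2011.
Last Monday of November 2011: November 28, 2011.

November 28, 2011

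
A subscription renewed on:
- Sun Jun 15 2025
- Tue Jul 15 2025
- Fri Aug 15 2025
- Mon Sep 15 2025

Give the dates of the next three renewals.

Wed Oct 15 2025, Sat Nov 15 2025, Mon Dec 15 2025

The day-of-month is always 15 (30, 31, 31 days between events).
So this recurs on the 15th of each month.
October 2025: Wed Oct 15 2025.
Next: November 2025 → Sat Nov 15 2025.
Next: December 2025 → Mon Dec 15 2025.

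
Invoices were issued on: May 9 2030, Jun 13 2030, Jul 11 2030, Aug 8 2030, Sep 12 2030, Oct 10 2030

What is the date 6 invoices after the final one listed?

Apr 10 2031

Gaps: 35, 28, 28, 35, 28 days — a mix of 28 and 35. Every date is a Thursday.
Each is the 2nd Thursday of its month.
November 2030 — 2nd Thursday is Nov 14 2030.
December 2030 — 2nd Thursday is Dec 12 2030.
2nd Thursday of January 2031: Jan 9 2031.
2nd Thursday of February 2031: Feb 13 2031.
March 2031 — 2nd Thursday is Mar 13 2031.
2nd Thursday of April 2031: Apr 10 2031.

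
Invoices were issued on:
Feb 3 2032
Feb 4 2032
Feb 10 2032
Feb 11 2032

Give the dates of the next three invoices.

Feb 17 2032, Feb 18 2032, Feb 24 2032

The gap pattern 1, 6, 1 repeats every 2 events.
These are the Tuesdays and Wednesdays of each week.
Next Tuesday: Feb 17 2032.
Next Wednesday: Feb 18 2032.
Next Tuesday: Feb 24 2032.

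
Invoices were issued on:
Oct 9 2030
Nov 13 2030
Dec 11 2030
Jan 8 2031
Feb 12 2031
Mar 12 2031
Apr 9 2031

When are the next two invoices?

May 14 2031, Jun 11 2031

These are Wednesdays at 28- or 35-day spacing (35, 28, 28, 35, 28, 28).
The pattern: 2nd Wednesday of the month.
May 2031 — 2nd Wednesday is May 14 2031.
June 2031 — 2nd Wednesday is Jun 11 2031.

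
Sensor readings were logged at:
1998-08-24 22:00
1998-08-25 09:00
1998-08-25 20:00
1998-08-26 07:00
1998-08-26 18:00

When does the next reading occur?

1998-08-27 05:00

The interval is a steady 11 hours (11, 11, 11, 11).
1998-08-26 18:00 + 11 h = 1998-08-27 05:00.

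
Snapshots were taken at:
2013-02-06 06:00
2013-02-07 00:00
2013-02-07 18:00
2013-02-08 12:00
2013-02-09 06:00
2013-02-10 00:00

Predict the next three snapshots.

2013-02-10 18:00, 2013-02-11 12:00, 2013-02-12 06:00

Spacing: 18, 18, 18, 18, 18 h — constant 18 h.
2013-02-10 00:00 + 18 h = 2013-02-10 18:00.
2013-02-10 18:00 + 18 h = 2013-02-11 12:00.
2013-02-11 12:00 + 18 h = 2013-02-12 06:00.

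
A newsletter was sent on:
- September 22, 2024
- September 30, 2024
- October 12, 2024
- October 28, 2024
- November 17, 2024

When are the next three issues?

The spacing grows by 4 each time: 8, 12, 16, 20 days.
Next gap: 24 days. November 17, 2024 + 24 days = December 11, 2024.
Next gap: 28 days. December 11, 2024 + 28 days = January 8, 2025.
Next gap: 32 days. January 8, 2025 + 32 days = February 9, 2025.

December 11, 2024; January 8, 2025; February 9, 2025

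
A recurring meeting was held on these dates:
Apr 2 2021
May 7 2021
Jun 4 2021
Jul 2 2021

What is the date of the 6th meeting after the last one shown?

These are Fridays at 28- or 35-day spacing (35, 28, 28).
The pattern: 1st Friday of the month.
1st Friday of August 2021: Aug 6 2021.
1st Friday of September 2021: Sep 3 2021.
October 2021 — 1st Friday is Oct 1 2021.
1st Friday of November 2021: Nov 5 2021.
December 2021 — 1st Friday is Dec 3 2021.
January 2022 — 1st Friday is Jan 7 2022.

Jan 7 2022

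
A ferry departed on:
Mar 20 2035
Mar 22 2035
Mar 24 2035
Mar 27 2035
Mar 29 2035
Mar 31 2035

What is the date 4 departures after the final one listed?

Every event lands on a Tuesday or Thursday or Saturday (gaps cycle 2, 2, 3, 2, 2).
So the schedule is: every Tuesday, Thursday and Saturday.
Next Tuesday: Apr 3 2035.
Next Thursday: Apr 5 2035.
Next Saturday: Apr 7 2035.
Next Tuesday: Apr 10 2035.

Apr 10 2035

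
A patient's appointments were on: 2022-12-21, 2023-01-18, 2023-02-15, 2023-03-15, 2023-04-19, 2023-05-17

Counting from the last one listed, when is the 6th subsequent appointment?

2023-11-15

These are Wednesdays at 28- or 35-day spacing (28, 28, 28, 35, 28).
The pattern: 3rd Wednesday of the month.
3rd Wednesday of June 2023: 2023-06-21.
3rd Wednesday of July 2023: 2023-07-19.
August 2023 — 3rd Wednesday is 2023-08-16.
September 2023 — 3rd Wednesday is 2023-09-20.
3rd Wednesday of October 2023: 2023-10-18.
3rd Wednesday of November 2023: 2023-11-15.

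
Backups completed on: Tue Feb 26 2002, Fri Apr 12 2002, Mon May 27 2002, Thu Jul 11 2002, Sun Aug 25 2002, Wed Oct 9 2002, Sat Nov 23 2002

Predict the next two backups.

Tue Jan 7 2003, Fri Feb 21 2003

Every event comes 45 days after the last (45, 45, 45, 45, 45, 45).
Sat Nov 23 2002 + 45 days = Tue Jan 7 2003.
Tue Jan 7 2003 + 45 days = Fri Feb 21 2003.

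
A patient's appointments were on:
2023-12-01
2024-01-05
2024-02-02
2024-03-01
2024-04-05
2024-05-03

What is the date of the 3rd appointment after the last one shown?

2024-08-02

These are Fridays at 28- or 35-day spacing (35, 28, 28, 35, 28).
The pattern: 1st Friday of the month.
1st Friday of June 2024: 2024-06-07.
1st Friday of July 2024: 2024-07-05.
August 2024 — 1st Friday is 2024-08-02.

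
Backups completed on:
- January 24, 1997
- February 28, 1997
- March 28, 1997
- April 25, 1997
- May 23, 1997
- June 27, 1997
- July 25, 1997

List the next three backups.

All dates are Fridays, 35, 28, 28, 28, 35, 28 days apart.
Specifically, the 4th Friday of each month.
4th Friday of August 1997: August 22, 1997.
4th Friday of September 1997: September 26, 1997.
October 1997 — 4th Friday is October 24, 1997.

August 22, 1997; September 26, 1997; October 24, 1997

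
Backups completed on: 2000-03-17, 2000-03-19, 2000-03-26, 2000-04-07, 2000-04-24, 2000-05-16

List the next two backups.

2000-06-12, 2000-07-14

Intervals are 2, 7, 12, 17, 22 days — an arithmetic progression with common difference 5.
Next gap: 27 days. 2000-05-16 + 27 days = 2000-06-12.
Next gap: 32 days. 2000-06-12 + 32 days = 2000-07-14.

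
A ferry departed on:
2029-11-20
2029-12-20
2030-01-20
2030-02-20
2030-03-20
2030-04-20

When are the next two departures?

Gaps: 30, 31, 31, 28, 31 days — not constant. Every event is on the 20th of the month.
Pattern: the 20th of each month.
May 2030: 2030-05-20.
Next: June 2030 → 2030-06-20.

2030-05-20, 2030-06-20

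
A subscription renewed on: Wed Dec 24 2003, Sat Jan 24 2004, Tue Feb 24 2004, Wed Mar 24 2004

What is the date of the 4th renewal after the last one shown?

Sat Jul 24 2004

Each date is the 24th; the gaps (31, 31, 29) track the month lengths.
The rule is the 24th of each month.
Next: April 2004 → Sat Apr 24 2004.
May 2004: Mon May 24 2004.
Next: June 2004 → Thu Jun 24 2004.
Next: July 2004 → Sat Jul 24 2004.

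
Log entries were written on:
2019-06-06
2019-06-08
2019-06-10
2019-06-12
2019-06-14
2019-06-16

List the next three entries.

2019-06-18, 2019-06-20, 2019-06-22

Gaps between consecutive events: 2, 2, 2, 2, 2 days — a constant 2-day interval.
2019-06-16 + 2 days = 2019-06-18.
2019-06-18 + 2 days = 2019-06-20.
2019-06-20 + 2 days = 2019-06-22.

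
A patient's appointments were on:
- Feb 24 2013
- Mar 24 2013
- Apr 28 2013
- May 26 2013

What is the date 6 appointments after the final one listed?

Nov 24 2013

All dates are Sundays, 28, 35, 28 days apart.
Specifically, the 4th Sunday of each month.
June 2013 — 4th Sunday is Jun 23 2013.
July 2013 — 4th Sunday is Jul 28 2013.
4th Sunday of August 2013: Aug 25 2013.
September 2013 — 4th Sunday is Sep 22 2013.
October 2013 — 4th Sunday is Oct 27 2013.
4th Sunday of November 2013: Nov 24 2013.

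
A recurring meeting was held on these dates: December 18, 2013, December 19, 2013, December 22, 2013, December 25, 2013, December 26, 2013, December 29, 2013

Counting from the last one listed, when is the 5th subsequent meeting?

Gaps: 1, 3, 3, 1, 3 days — not constant, but cyclic with period 3.
The events fall on every Wednesday, Thursday and Sunday.
The following Wednesday is January 1, 2014.
The following Thursday is January 2, 2014.
Next Sunday: January 5, 2014.
Next Wednesday: January 8, 2014.
Next Thursday: January 9, 2014.

January 9, 2014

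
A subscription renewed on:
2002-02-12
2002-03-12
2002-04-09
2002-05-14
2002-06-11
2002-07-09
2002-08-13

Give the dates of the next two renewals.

These are Tuesdays at 28- or 35-day spacing (28, 28, 35, 28, 28, 35).
The pattern: 2nd Tuesday of the month.
2nd Tuesday of September 2002: 2002-09-10.
2nd Tuesday of October 2002: 2002-10-08.

2002-09-10, 2002-10-08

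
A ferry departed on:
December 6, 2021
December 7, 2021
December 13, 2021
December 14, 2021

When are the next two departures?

The gap pattern 1, 6, 1 repeats every 2 events.
These are the Mondays and Tuesdays of each week.
Next Monday: December 20, 2021.
The following Tuesday is December 21, 2021.

December 20, 2021; December 21, 2021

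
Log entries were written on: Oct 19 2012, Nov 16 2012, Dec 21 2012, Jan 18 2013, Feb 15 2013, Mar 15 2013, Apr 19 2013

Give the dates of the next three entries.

These are Fridays at 28- or 35-day spacing (28, 35, 28, 28, 28, 35).
The pattern: 3rd Friday of the month.
May 2013 — 3rd Friday is May 17 2013.
3rd Friday of June 2013: Jun 21 2013.
3rd Friday of July 2013: Jul 19 2013.

May 17 2013, Jun 21 2013, Jul 19 2013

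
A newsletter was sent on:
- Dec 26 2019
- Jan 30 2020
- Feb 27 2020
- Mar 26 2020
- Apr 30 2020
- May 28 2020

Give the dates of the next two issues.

All Thursdays; the gaps (35, 28, 28, 35, 28) vary with month length.
This is the last Thursday of each month.
Last Thursday of June 2020: Jun 25 2020.
Last Thursday of July 2020: Jul 30 2020.

Jun 25 2020, Jul 30 2020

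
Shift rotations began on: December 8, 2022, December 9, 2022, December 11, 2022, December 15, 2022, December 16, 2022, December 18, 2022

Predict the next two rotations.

December 22, 2022; December 23, 2022

The gap pattern 1, 2, 4, 1, 2 repeats every 3 events.
These are the Thursdays, Fridays and Sundays of each week.
Next Thursday: December 22, 2022.
The following Friday is December 23, 2022.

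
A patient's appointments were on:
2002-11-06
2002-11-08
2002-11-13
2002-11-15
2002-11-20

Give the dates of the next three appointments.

2002-11-22, 2002-11-27, 2002-11-29

Gaps: 2, 5, 2, 5 days — not constant, but cyclic with period 2.
The events fall on every Wednesday and Friday.
The following Friday is 2002-11-22.
Next Wednesday: 2002-11-27.
Next Friday: 2002-11-29.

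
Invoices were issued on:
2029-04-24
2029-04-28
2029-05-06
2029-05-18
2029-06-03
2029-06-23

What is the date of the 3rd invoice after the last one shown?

2029-09-15

Gaps: 4, 8, 12, 16, 20 days — each gap is 4 larger than the previous one.
Next gap: 24 days. 2029-06-23 + 24 days = 2029-07-17.
Next gap: 28 days. 2029-07-17 + 28 days = 2029-08-14.
Next gap: 32 days. 2029-08-14 + 32 days = 2029-09-15.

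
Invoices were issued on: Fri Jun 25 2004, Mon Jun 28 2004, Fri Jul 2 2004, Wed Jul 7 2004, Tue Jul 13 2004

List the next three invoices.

Gaps: 3, 4, 5, 6 days — each gap is 1 larger than the previous one.
Next gap: 7 days. Tue Jul 13 2004 + 7 days = Tue Jul 20 2004.
Next gap: 8 days. Tue Jul 20 2004 + 8 days = Wed Jul 28 2004.
Next gap: 9 days. Wed Jul 28 2004 + 9 days = Fri Aug 6 2004.

Tue Jul 20 2004, Wed Jul 28 2004, Fri Aug 6 2004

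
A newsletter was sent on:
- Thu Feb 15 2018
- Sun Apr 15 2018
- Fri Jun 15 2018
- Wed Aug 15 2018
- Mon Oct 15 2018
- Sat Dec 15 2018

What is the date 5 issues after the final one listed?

The day-of-month is always 15 (59, 61, 61, 61, 61 days between events).
So this recurs on the 15th of every 2 months.
February 2019: Fri Feb 15 2019.
Next: April 2019 → Mon Apr 15 2019.
June 2019: Sat Jun 15 2019.
August 2019: Thu Aug 15 2019.
Next: October 2019 → Tue Oct 15 2019.

Tue Oct 15 2019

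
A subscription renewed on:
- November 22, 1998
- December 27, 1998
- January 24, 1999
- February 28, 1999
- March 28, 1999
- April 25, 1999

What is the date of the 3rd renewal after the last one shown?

July 25, 1999

Gaps: 35, 28, 35, 28, 28 days — a mix of 28 and 35. Every date is a Sunday.
Each is the 4th Sunday of its month.
4th Sunday of May 1999: May 23, 1999.
4th Sunday of June 1999: June 27, 1999.
4th Sunday of July 1999: July 25, 1999.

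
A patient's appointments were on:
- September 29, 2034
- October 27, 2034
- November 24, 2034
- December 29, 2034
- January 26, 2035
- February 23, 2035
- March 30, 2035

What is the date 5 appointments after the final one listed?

August 31, 2035

Every date is a Friday; gaps 28, 28, 35, 28, 28, 35 days.
Each is the last Friday of its month (at least one falls on the 29th or later, ruling out '4th Friday').
April 2035 ends with Friday April 27, 2035.
Last Friday of May 2035: May 25, 2035.
Last Friday of June 2035: June 29, 2035.
Last Friday of July 2035: July 27, 2035.
August 2035 ends with Friday August 31, 2035.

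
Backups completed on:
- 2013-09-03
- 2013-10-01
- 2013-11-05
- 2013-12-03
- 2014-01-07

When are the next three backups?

2014-02-04, 2014-03-04, 2014-04-01

These are Tuesdays at 28- or 35-day spacing (28, 35, 28, 35).
The pattern: 1st Tuesday of the month.
February 2014 — 1st Tuesday is 2014-02-04.
1st Tuesday of March 2014: 2014-03-04.
1st Tuesday of April 2014: 2014-04-01.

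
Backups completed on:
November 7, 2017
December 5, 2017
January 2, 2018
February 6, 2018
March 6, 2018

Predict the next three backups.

All dates are Tuesdays, 28, 28, 35, 28 days apart.
Specifically, the 1st Tuesday of each month.
April 2018 — 1st Tuesday is April 3, 2018.
1st Tuesday of May 2018: May 1, 2018.
1st Tuesday of June 2018: June 5, 2018.

April 3, 2018; May 1, 2018; June 5, 2018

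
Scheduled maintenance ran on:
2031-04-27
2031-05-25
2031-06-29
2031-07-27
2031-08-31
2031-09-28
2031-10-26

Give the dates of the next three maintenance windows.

2031-11-30, 2031-12-28, 2032-01-25

All Sundays; the gaps (28, 35, 28, 35, 28, 28) vary with month length.
This is the last Sunday of each month.
Last Sunday of November 2031: 2031-11-30.
December 2031 ends with Sunday 2031-12-28.
Last Sunday of January 2032: 2032-01-25.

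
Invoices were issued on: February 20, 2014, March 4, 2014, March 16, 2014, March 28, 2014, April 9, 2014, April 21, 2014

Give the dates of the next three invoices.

May 3, 2014; May 15, 2014; May 27, 2014

The spacing is 12, 12, 12, 12, 12 days — always 12 days.
April 21, 2014 + 12 days = May 3, 2014.
May 3, 2014 + 12 days = May 15, 2014.
May 15, 2014 + 12 days = May 27, 2014.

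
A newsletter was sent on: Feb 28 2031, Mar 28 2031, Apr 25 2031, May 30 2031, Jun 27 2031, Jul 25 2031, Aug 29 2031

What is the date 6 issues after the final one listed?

These are Fridays with 28, 28, 35, 28, 28, 35-day gaps.
Each is the final Friday of its month — May 30 2031 is past the 28th, so '4th Friday' doesn't fit.
Last Friday of September 2031: Sep 26 2031.
Last Friday of October 2031: Oct 31 2031.
November 2031 ends with Friday Nov 28 2031.
December 2031 ends with Friday Dec 26 2031.
Last Friday of January 2032: Jan 30 2032.
February 2032 ends with Friday Feb 27 2032.

Feb 27 2032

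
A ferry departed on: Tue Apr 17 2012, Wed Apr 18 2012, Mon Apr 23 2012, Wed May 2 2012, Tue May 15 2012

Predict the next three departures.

Fri Jun 1 2012, Fri Jun 22 2012, Tue Jul 17 2012

The spacing grows by 4 each time: 1, 5, 9, 13 days.
Next gap: 17 days. Tue May 15 2012 + 17 days = Fri Jun 1 2012.
Next gap: 21 days. Fri Jun 1 2012 + 21 days = Fri Jun 22 2012.
Next gap: 25 days. Fri Jun 22 2012 + 25 days = Tue Jul 17 2012.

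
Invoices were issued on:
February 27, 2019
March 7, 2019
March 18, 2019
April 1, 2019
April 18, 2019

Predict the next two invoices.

May 8, 2019; May 31, 2019

Intervals are 8, 11, 14, 17 days — an arithmetic progression with common difference 3.
Next gap: 20 days. April 18, 2019 + 20 days = May 8, 2019.
Next gap: 23 days. May 8, 2019 + 23 days = May 31, 2019.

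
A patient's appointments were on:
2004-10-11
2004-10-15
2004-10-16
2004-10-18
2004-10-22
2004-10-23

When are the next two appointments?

Gaps: 4, 1, 2, 4, 1 days — not constant, but cyclic with period 3.
The events fall on every Monday, Friday and Saturday.
The following Monday is 2004-10-25.
The following Friday is 2004-10-29.

2004-10-25, 2004-10-29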